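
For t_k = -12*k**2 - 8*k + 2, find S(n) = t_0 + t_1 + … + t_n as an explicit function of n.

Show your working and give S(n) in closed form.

S(n) = -4*n**3 - 10*n**2 - 4*n + 2

Ratio r(k) = (6*k**2 + 16*k + 9)/(6*k**2 + 4*k - 1).
Take A(k)=1, B(k)=1, C(k)=k**2 + 2*k/3 - 1/6.
Need (1)·f(k+1) − (1)·f(k) = k**2 + 2*k/3 - 1/6.
d = 3 from the (0,0,2) case.
Solving with deg f ≤ 3: f(k) = k*(2*k**2 - k - 2)/6.
Get s_k = R·t_k = 2*k*(-2*k**2 + k + 2) with R(k) = B(k−1)f(k)/C(k) = k*(2*k**2 - k - 2)/(6*k**2 + 4*k - 1).
Check: Δs_k = -12*k**2 - 8*k + 2. ✓
Σ_(k=0)^n t_k = s_(n+1) − s_(0) = (-4*n**3 - 10*n**2 - 4*n + 2) − (0), i.e. -4*n**3 - 10*n**2 - 4*n + 2.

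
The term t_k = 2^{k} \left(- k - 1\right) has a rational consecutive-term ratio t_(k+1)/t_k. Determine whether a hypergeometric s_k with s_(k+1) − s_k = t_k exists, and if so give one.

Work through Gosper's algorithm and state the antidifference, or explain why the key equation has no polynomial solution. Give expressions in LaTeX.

t_(k+1)/t_k = 2*(k + 2)/(k + 1).
Normal form (A,B,C) = (2, 1, k + 1).
Solve (2)·f(k+1) − (1)·f(k) = k + 1.
Bound: deg f ≤ 1.
Solve for f: f(k) = k - 1 (degree 1 ≤ 1).
R(k) = B(k−1)·f(k)/C(k) = (k - 1)/(k + 1); s_k = R·t_k = 2**k*(1 - k).
Δs = 2**k*(-k - 1), as required.

s_k = 2^{k} \left(1 - k\right)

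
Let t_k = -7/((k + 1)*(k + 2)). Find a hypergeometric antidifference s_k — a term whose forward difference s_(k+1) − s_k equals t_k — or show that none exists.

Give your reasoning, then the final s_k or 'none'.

s_k = -7*k/(k + 1)

t_(k+1)/t_k = (k + 1)/(k + 3).
Take A(k)=k + 1, B(k)=k + 3, C(k)=1.
f must satisfy (k + 1)·f(k+1) − (k + 2)·f(k) = 1.
deg f ≤ 1 (via 1,1,0).
Solve for f: f(k) = k (degree 1 ≤ 1).
Get s_k = R·t_k = -7*k/(k + 1) with R(k) = B(k−1)f(k)/C(k) = k*(k + 2).
Verify: -7/(k**2 + 3*k + 2) matches t_k.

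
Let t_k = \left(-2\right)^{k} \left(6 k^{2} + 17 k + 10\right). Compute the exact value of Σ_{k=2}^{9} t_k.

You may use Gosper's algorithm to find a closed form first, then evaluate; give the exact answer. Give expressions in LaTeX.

Σ = -235464

Ratio r(k) = 2*(-6*k**2 - 29*k - 33)/(6*k**2 + 17*k + 10).
Gosper form: A/B · C(k+1)/C(k) with A=-2, B=1, C=k**2 + 17*k/6 + 5/3.
f must satisfy (-2)·f(k+1) − (1)·f(k) = k**2 + 17*k/6 + 5/3.
Bound: deg f ≤ 2.
Solve for f: f(k) = -k*(2*k + 3)/6 (degree 2 ≤ 2).
Get s_k = R·t_k = (-2)**k*k*(-2*k - 3) with R(k) = B(k−1)f(k)/C(k) = -k*(2*k + 3)/((k + 2)*(6*k + 5)).
s_(k+1) − s_k = (-2)**k*(6*k**2 + 17*k + 10) = t_k.
Telescoping: Σ = s_(10) − s_(2) = -235520 − (-56) = -235464.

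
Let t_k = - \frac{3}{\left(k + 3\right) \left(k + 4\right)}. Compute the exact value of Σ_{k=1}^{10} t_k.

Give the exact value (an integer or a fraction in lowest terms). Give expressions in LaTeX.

Σ = -15/28

r(k) = (k + 3)/(k + 5) after simplifying.
Take A(k)=k + 3, B(k)=k + 5, C(k)=1.
Key eq: (k + 3)·f(k+1) = (k + 4)·f(k) + (1).
Degrees (1,1,0) ⇒ d ≤ 1.
Solve for f: f(k) = k/3 (degree 1 ≤ 1).
So s_k = (B(k−1)f/C)·t_k = (k*(k + 4)/3)·t_k = -k/(k + 3).
Check: Δs_k = -3/(k**2 + 7*k + 12). ✓
Σ_(k=1)^(10) t_k = s_(11) − s_(1) = -11/14 − (-1/4) = -15/28.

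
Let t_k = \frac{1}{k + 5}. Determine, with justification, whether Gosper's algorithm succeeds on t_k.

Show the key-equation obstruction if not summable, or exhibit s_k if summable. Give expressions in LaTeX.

No — t_k has no hypergeometric antidifference.

The ratio is (k + 5)/(k + 6).
Take A(k)=k + 5, B(k)=k + 6, C(k)=1.
f must satisfy (k + 5)·f(k+1) − (k + 5)·f(k) = 1.
Degrees (1,1,0) ⇒ d ≤ 0.
Generic f = c0 gives residual -1; -1 = 0 cannot hold, so t_k is not Gosper-summable.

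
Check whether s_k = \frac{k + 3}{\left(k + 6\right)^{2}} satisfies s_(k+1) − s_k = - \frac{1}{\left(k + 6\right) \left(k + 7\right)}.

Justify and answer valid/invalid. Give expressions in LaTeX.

s_(k+1) = (k + 4)/(k + 7)**2
s_(k+1) − s_k = (-(k + 3)*(k + 7)**2 + (k + 4)*(k + 6)**2)/((k + 6)**2*(k + 7)**2)
(s_(k+1) − s_k) − t_k = 3*(2*k + 13)/(k**4 + 26*k**3 + 253*k**2 + 1092*k + 1764)

Invalid: residual \frac{3 \left(2 k + 13\right)}{k^{4} + 26 k^{3} + 253 k^{2} + 1092 k + 1764} ≠ 0.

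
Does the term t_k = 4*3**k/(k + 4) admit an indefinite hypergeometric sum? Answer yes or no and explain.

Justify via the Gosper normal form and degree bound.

Step 1: r(k) = 3*(k + 4)/(k + 5).
A = 3*k + 12, B = k + 5, C = 1.
f must satisfy (3*k + 12)·f(k+1) − (k + 4)·f(k) = 1.
d = -1 from the (1,1,0) case.
deg f ≤ -1 is impossible — no certificate.

No — negative degree bound, so no certificate f.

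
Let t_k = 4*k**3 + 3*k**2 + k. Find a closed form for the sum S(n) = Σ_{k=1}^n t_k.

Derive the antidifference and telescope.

S(n) = n*(n**3 + 3*n**2 + 3*n + 1)

t_(k+1)/t_k = (4*k**3 + 15*k**2 + 19*k + 8)/(k*(4*k**2 + 3*k + 1)).
Factor: A=1; B=1; C=k**3 + 3*k**2/4 + k/4.
Solve (1)·f(k+1) − (1)·f(k) = k**3 + 3*k**2/4 + k/4.
d = 4 from the (0,0,3) case.
Match coefficients ⇒ f(k) = k**3*(k - 1)/4.
Then R = B(k−1)f/C = k**2*(k - 1)/(4*k**2 + 3*k + 1), so s_k = R(k)·t_k = k**3*(k - 1).
Δs = k*(4*k**2 + 3*k + 1), as required.
Telescope: S(n) = s_(n+1) − s_(1) = n*(n**3 + 3*n**2 + 3*n + 1) − (0) = n*(n**3 + 3*n**2 + 3*n + 1).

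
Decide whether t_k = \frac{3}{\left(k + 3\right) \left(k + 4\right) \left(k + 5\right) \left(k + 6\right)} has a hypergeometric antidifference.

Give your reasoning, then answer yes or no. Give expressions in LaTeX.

Yes. s_k = \frac{k \left(k^{2} + 12 k + 47\right)}{60 \left(k + 3\right) \left(k + 4\right) \left(k + 5\right)}.

Compute t_(k+1)/t_k: get (k + 3)/(k + 7).
So A=k + 3 and B=k + 7, with C=1.
Key eq: (k + 3)·f(k+1) = (k + 6)·f(k) + (1).
Bound: deg f ≤ 3.
Solve for f: f(k) = k*(k**2 + 12*k + 47)/180 (degree 3 ≤ 3).
Get s_k = R·t_k = k*(k**2 + 12*k + 47)/(60*(k + 3)*(k + 4)*(k + 5)) with R(k) = B(k−1)f(k)/C(k) = k*(k + 6)*(k**2 + 12*k + 47)/180.
Verify: 3/(k**4 + 18*k**3 + 119*k**2 + 342*k + 360) matches t_k.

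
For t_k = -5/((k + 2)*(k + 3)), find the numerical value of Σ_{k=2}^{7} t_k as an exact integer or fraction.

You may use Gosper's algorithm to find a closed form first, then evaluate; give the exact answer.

Σ = -3/4

t_(k+1)/t_k = (k + 2)/(k + 4).
Normal form (A,B,C) = (k + 2, k + 4, 1).
Key eq: (k + 2)·f(k+1) = (k + 3)·f(k) + (1).
d = 1 from the (1,1,0) case.
Solving with deg f ≤ 1: f(k) = k/2.
Then R = B(k−1)f/C = k*(k + 3)/2, so s_k = R(k)·t_k = -5*k/(2*k + 4).
Δs = -5/(k**2 + 5*k + 6), as required.
Σ_(k=2)^(7) t_k = s_(8) − s_(2) = -2 − (-5/4) = -3/4.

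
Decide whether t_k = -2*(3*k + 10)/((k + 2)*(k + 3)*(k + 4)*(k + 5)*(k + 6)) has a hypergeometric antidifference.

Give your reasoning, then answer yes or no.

Yes. s_k = k*(-k**2 - 11*k - 38)/(20*(k**3 + 11*k**2 + 38*k + 40)).

t_(k+1)/t_k = (k + 2)*(3*k + 13)/((k + 7)*(3*k + 10)).
Normal form (A,B,C) = (k + 2, k + 7, k + 10/3).
Solve (k + 2)·f(k+1) − (k + 6)·f(k) = k + 10/3.
From deg A=1, deg B=1, deg C=1: d=4.
Solve for f: f(k) = k*(k + 3)*(k**2 + 11*k + 38)/120 (degree 4 ≤ 4).
Then R = B(k−1)f/C = k*(k + 3)*(k + 6)*(k**2 + 11*k + 38)/(40*(3*k + 10)), so s_k = R(k)·t_k = k*(-k**2 - 11*k - 38)/(20*(k**3 + 11*k**2 + 38*k + 40)).
Δs = 2*(-3*k - 10)/(k**5 + 20*k**4 + 155*k**3 + 580*k**2 + 1044*k + 720), as required.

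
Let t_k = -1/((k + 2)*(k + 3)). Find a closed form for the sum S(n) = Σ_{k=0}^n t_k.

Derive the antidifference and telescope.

Ratio r(k) = (k + 2)/(k + 4).
Take A(k)=k + 2, B(k)=k + 4, C(k)=1.
Need (k + 2)·f(k+1) − (k + 3)·f(k) = 1.
From deg A=1, deg B=1, deg C=0: d=1.
Solving with deg f ≤ 1: f(k) = k/2.
Get s_k = R·t_k = -k/(2*k + 4) with R(k) = B(k−1)f(k)/C(k) = k*(k + 3)/2.
Δs = -1/(k**2 + 5*k + 6), as required.
Telescope: S(n) = s_(n+1) − s_(0) = (-n - 1)/(2*(n + 3)) − (0) = (-n - 1)/(2*(n + 3)).

S(n) = (-n - 1)/(2*(n + 3))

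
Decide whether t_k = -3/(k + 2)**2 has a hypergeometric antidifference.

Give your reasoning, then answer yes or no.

Compute t_(k+1)/t_k: get (k + 2)**2/(k + 3)**2.
Take A(k)=k**2 + 4*k + 4, B(k)=k**2 + 6*k + 9, C(k)=1.
Solve (k**2 + 4*k + 4)·f(k+1) − (k**2 + 4*k + 4)·f(k) = 1.
deg f ≤ 0 (via 2,2,0).
Write f(k) = c0. Then LHS − RHS = -1, requiring -1 = 0: contradictory. No certificate.

No; the coefficient equations for f are inconsistent.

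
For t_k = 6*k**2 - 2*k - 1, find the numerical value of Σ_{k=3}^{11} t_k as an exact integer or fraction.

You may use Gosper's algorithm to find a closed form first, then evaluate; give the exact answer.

Σ = 2871

Step 1: r(k) = (6*k**2 + 10*k + 3)/(6*k**2 - 2*k - 1).
Factor: A=1; B=1; C=k**2 - k/3 - 1/6.
Need (1)·f(k+1) − (1)·f(k) = k**2 - k/3 - 1/6.
deg f ≤ 3 (via 0,0,2).
A polynomial solution: f(k) = k*(2*k**2 - 4*k + 1)/6.
R(k) = B(k−1)·f(k)/C(k) = k*(2*k**2 - 4*k + 1)/(6*k**2 - 2*k - 1); s_k = R·t_k = k*(2*k**2 - 4*k + 1).
s_(k+1) − s_k = 6*k**2 - 2*k - 1 = t_k.
Sum = s_(12) − s_(3); s_(12) = 2892, s_(3) = 21 ⇒ 2871.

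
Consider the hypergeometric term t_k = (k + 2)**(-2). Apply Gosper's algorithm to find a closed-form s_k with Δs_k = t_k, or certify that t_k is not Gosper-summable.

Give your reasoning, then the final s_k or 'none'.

t_(k+1)/t_k = (k + 2)**2/(k + 3)**2.
Take A(k)=k**2 + 4*k + 4, B(k)=k**2 + 6*k + 9, C(k)=1.
Need (k**2 + 4*k + 4)·f(k+1) − (k**2 + 4*k + 4)·f(k) = 1.
Bound: deg f ≤ 0.
Generic f = c0 gives residual -1; -1 = 0 cannot hold, so t_k is not Gosper-summable.

none (Gosper's algorithm certifies no s_k)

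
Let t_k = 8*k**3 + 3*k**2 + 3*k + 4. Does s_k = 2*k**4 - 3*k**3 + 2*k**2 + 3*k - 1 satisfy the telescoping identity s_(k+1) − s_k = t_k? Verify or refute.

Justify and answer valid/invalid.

s_(k+1) = 2*k**4 + 5*k**3 + 5*k**2 + 6*k + 3
s_(k+1) − s_k = 8*k**3 + 3*k**2 + 3*k + 4
(s_(k+1) − s_k) − t_k = 0

Valid — Δs_k = t_k.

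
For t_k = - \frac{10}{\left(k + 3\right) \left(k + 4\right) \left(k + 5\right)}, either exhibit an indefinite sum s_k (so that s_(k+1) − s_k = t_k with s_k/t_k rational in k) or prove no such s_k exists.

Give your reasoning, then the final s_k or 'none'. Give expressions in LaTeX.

The ratio is (k + 3)/(k + 6).
So A=k + 3 and B=k + 6, with C=1.
Solve (k + 3)·f(k+1) − (k + 5)·f(k) = 1.
Bound: deg f ≤ 2.
Solving with deg f ≤ 2: f(k) = k*(k + 7)/24.
R(k) = B(k−1)·f(k)/C(k) = k*(k + 5)*(k + 7)/24; s_k = R·t_k = 5*k*(-k - 7)/(12*(k + 3)*(k + 4)).
s_(k+1) − s_k = -10/(k**3 + 12*k**2 + 47*k + 60) = t_k.

s_k = \frac{5 k \left(- k - 7\right)}{12 \left(k + 3\right) \left(k + 4\right)}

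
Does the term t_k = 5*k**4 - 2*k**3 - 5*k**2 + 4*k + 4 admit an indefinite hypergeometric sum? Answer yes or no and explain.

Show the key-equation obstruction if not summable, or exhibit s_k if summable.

Yes. s_k = k*(k**4 - 3*k**3 + k**2 + 4*k + 1).

t_(k+1)/t_k = (5*k**4 + 18*k**3 + 19*k**2 + 8*k + 6)/(5*k**4 - 2*k**3 - 5*k**2 + 4*k + 4).
So A=1 and B=1, with C=k**4 - 2*k**3/5 - k**2 + 4*k/5 + 4/5.
Key eq: (1)·f(k+1) = (1)·f(k) + (k**4 - 2*k**3/5 - k**2 + 4*k/5 + 4/5).
d = 5 from the (0,0,4) case.
Coefficient equations give f(k) = k*(k**4 - 3*k**3 + k**2 + 4*k + 1)/5.
Then R = B(k−1)f/C = k*(k**4 - 3*k**3 + k**2 + 4*k + 1)/(5*k**4 - 2*k**3 - 5*k**2 + 4*k + 4), so s_k = R(k)·t_k = k*(k**4 - 3*k**3 + k**2 + 4*k + 1).
Check: Δs_k = 5*k**4 - 2*k**3 - 5*k**2 + 4*k + 4. ✓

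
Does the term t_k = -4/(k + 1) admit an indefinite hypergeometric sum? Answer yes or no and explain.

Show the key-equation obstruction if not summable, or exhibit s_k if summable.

No. Not Gosper-summable.

Compute t_(k+1)/t_k: get (k + 1)/(k + 2).
Gosper form: A/B · C(k+1)/C(k) with A=k + 1, B=k + 2, C=1.
Need (k + 1)·f(k+1) − (k + 1)·f(k) = 1.
Degrees (1,1,0) ⇒ d ≤ 0.
Put f(k) = c0: A·f(k+1) − B(k−1)·f(k) − C = -1; need -1 = 0 — inconsistent ⇒ no f, not summable.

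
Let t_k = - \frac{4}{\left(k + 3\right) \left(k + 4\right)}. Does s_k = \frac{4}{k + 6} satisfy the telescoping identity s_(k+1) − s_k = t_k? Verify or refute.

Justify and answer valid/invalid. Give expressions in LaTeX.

s_(k+1) = 4/(k + 7)
s_(k+1) − s_k = -4/((k + 6)*(k + 7))
(s_(k+1) − s_k) − t_k = 24*(k + 5)/(k**4 + 20*k**3 + 145*k**2 + 450*k + 504)

Invalid: residual \frac{24 \left(k + 5\right)}{k^{4} + 20 k^{3} + 145 k^{2} + 450 k + 504} ≠ 0.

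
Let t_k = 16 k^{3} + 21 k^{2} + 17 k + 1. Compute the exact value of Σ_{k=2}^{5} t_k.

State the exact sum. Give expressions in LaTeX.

r(k) = (16*k**3 + 69*k**2 + 107*k + 55)/(16*k**3 + 21*k**2 + 17*k + 1) after simplifying.
Factor: A=1; B=1; C=k**3 + 21*k**2/16 + 17*k/16 + 1/16.
Solve (1)·f(k+1) − (1)·f(k) = k**3 + 21*k**2/16 + 17*k/16 + 1/16.
From deg A=0, deg B=0, deg C=3: d=4.
Match coefficients ⇒ f(k) = k*(4*k**3 - k**2 + 2*k - 4)/16.
Get s_k = R·t_k = k*(4*k**3 - k**2 + 2*k - 4) with R(k) = B(k−1)f(k)/C(k) = k*(4*k**3 - k**2 + 2*k - 4)/(16*k**3 + 21*k**2 + 17*k + 1).
Verify: 16*k**3 + 21*k**2 + 17*k + 1 matches t_k.
Telescoping: Σ = s_(6) − s_(2) = 5016 − (56) = 4960.

Σ = 4960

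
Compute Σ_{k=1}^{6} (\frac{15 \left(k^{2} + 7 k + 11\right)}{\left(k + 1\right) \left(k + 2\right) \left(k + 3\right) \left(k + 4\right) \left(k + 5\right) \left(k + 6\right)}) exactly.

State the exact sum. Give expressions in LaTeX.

Σ = 19/192

Compute t_(k+1)/t_k: get (k + 1)*(7*k + (k + 1)**2 + 18)/((k + 7)*(k**2 + 7*k + 11)).
Gosper form: A/B · C(k+1)/C(k) with A=k + 1, B=k + 7, C=k**2 + 7*k + 11.
Set up (k + 1)·f(k+1) − (k + 6)·f(k) − (k**2 + 7*k + 11) = 0.
Bound: deg f ≤ 5.
A polynomial solution: f(k) = k*(k + 2)*(k + 4)*(k**2 + 9*k + 23)/45.
Certificate R = B(k−1)f/C = k*(k + 2)*(k + 4)*(k + 6)*(k**2 + 9*k + 23)/(45*(k**2 + 7*k + 11)) gives s_k = k*(k**2 + 9*k + 23)/(3*(k**3 + 9*k**2 + 23*k + 15)).
Δs = 15*(k**2 + 7*k + 11)/(k**6 + 21*k**5 + 175*k**4 + 735*k**3 + 1624*k**2 + 1764*k + 720), as required.
Telescoping: Σ = s_(7) − s_(1) = 21/64 − (11/48) = 19/192.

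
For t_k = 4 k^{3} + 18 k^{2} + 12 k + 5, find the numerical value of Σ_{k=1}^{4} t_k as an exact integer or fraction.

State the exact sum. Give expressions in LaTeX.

r(k) = (4*k**3 + 30*k**2 + 60*k + 39)/(4*k**3 + 18*k**2 + 12*k + 5) after simplifying.
So A=1 and B=1, with C=k**3 + 9*k**2/2 + 3*k + 5/4.
Need (1)·f(k+1) − (1)·f(k) = k**3 + 9*k**2/2 + 3*k + 5/4.
From deg A=0, deg B=0, deg C=3: d=4.
Match coefficients ⇒ f(k) = k*(k**3 + 4*k**2 - 2*k + 2)/4.
Certificate R = B(k−1)f/C = k*(k**3 + 4*k**2 - 2*k + 2)/(4*k**3 + 18*k**2 + 12*k + 5) gives s_k = k*(k**3 + 4*k**2 - 2*k + 2).
Δs = 4*k**3 + 18*k**2 + 12*k + 5, as required.
Telescoping: Σ = s_(5) − s_(1) = 1085 − (5) = 1080.

Σ = 1080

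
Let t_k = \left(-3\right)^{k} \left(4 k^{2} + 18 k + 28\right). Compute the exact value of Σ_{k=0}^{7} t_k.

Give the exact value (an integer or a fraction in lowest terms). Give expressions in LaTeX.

Σ = -603608

Step 1: r(k) = 3*(-2*k**2 - 13*k - 25)/(2*k**2 + 9*k + 14).
A = -3, B = 1, C = k**2 + 9*k/2 + 7.
Solve (-3)·f(k+1) − (1)·f(k) = k**2 + 9*k/2 + 7.
From deg A=0, deg B=0, deg C=2: d=2.
A polynomial solution: f(k) = -(k**2 + 3*k + 4)/4.
Then R = B(k−1)f/C = -(k**2 + 3*k + 4)/(2*(2*k**2 + 9*k + 14)), so s_k = R(k)·t_k = (-3)**k*(-k**2 - 3*k - 4).
s_(k+1) − s_k = (-3)**k*(4*k**2 + 18*k + 28) = t_k.
Evaluate s at k=8 and k=0: -603612 and -4; difference -603608.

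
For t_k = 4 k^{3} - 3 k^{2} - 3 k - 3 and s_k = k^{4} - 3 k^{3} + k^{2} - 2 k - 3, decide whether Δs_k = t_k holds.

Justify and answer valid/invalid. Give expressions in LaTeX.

s_(k+1) = k**4 + k**3 - 2*k**2 - 5*k - 6
s_(k+1) − s_k = 4*k**3 - 3*k**2 - 3*k - 3
(s_(k+1) − s_k) − t_k = 0

Valid: the claim telescopes to t_k.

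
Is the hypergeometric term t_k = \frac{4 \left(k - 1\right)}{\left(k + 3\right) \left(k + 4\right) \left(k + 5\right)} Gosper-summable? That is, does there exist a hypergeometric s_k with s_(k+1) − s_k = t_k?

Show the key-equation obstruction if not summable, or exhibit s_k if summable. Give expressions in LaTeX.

Yes. s_k = \frac{k \left(k - 5\right)}{3 \left(k + 3\right) \left(k + 4\right)}.

The ratio is k*(k + 3)/((k - 1)*(k + 6)).
Take A(k)=k + 3, B(k)=k + 6, C(k)=k - 1.
Set up (k + 3)·f(k+1) − (k + 5)·f(k) − (k - 1) = 0.
deg f ≤ 2 (via 1,1,1).
Match coefficients ⇒ f(k) = k*(k - 5)/12.
Certificate R = B(k−1)f/C = k*(k - 5)*(k + 5)/(12*(k - 1)) gives s_k = k*(k - 5)/(3*(k + 3)*(k + 4)).
Check: Δs_k = 4*(k - 1)/(k**3 + 12*k**2 + 47*k + 60). ✓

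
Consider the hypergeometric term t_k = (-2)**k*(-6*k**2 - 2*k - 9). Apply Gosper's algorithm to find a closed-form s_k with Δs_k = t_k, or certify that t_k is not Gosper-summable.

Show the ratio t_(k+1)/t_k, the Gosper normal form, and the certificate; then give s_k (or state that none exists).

s_k = (-2)**k*(2*k**2 - 2*k + 3)

Step 1: r(k) = 2*(-6*k**2 - 14*k - 17)/(6*k**2 + 2*k + 9).
Factor: A=-2; B=1; C=k**2 + k/3 + 3/2.
Need (-2)·f(k+1) − (1)·f(k) = k**2 + k/3 + 3/2.
From deg A=0, deg B=0, deg C=2: d=2.
Coefficient equations give f(k) = -(2*k**2 - 2*k + 3)/6.
Then R = B(k−1)f/C = -(2*k**2 - 2*k + 3)/(6*k**2 + 2*k + 9), so s_k = R(k)·t_k = (-2)**k*(2*k**2 - 2*k + 3).
Check: Δs_k = (-2)**k*(-6*k**2 - 2*k - 9). ✓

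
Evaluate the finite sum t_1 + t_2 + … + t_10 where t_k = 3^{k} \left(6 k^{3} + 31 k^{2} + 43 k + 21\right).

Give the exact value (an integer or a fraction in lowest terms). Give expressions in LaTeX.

Σ = 754114758

r(k) = 3*(6*k**3 + 49*k**2 + 123*k + 101)/(6*k**3 + 31*k**2 + 43*k + 21) after simplifying.
Take A(k)=3, B(k)=1, C(k)=k**3 + 31*k**2/6 + 43*k/6 + 7/2.
Set up (3)·f(k+1) − (1)·f(k) − (k**3 + 31*k**2/6 + 43*k/6 + 7/2) = 0.
deg f ≤ 3 (via 0,0,3).
A polynomial solution: f(k) = k*(3*k**2 + 2*k + 2)/6.
Certificate R = B(k−1)f/C = k*(3*k**2 + 2*k + 2)/(6*k**3 + 31*k**2 + 43*k + 21) gives s_k = 3**k*k*(3*k**2 + 2*k + 2).
Verify: 3**k*(6*k**3 + 31*k**2 + 43*k + 21) matches t_k.
Telescoping: Σ = s_(11) − s_(1) = 754114779 − (21) = 754114758.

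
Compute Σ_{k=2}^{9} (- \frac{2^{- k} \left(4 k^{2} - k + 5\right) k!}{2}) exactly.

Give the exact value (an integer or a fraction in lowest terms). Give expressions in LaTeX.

Step 1: r(k) = (k + 1)*(-k + 4*(k + 1)**2 + 4)/(2*(4*k**2 - k + 5)).
Gosper form: A/B · C(k+1)/C(k) with A=k/2 + 1/2, B=1, C=k**2 - k/4 + 5/4.
Need (k/2 + 1/2)·f(k+1) − (1)·f(k) = k**2 - k/4 + 5/4.
Degrees (1,0,2) ⇒ d ≤ 1.
Solving with deg f ≤ 1: f(k) = (4*k - 1)/2.
Then R = B(k−1)f/C = 2*(4*k - 1)/(4*k**2 - k + 5), so s_k = R(k)·t_k = -(4*k - 1)*factorial(k)/2**k.
s_(k+1) − s_k = -(4*k**2 - k + 5)*factorial(k)/(2*2**k) = t_k.
Evaluate s at k=10 and k=2: -552825/4 and -7/2; difference -552811/4.

Σ = -552811/4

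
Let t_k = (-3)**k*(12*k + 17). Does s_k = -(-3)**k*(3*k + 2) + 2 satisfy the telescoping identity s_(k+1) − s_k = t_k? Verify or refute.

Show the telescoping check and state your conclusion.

Valid — Δs_k = t_k.

s_(k+1) = 3*(-3)**k*(3*k + 5) + 2
s_(k+1) − s_k = (-3)**k*(12*k + 17)
(s_(k+1) − s_k) − t_k = 0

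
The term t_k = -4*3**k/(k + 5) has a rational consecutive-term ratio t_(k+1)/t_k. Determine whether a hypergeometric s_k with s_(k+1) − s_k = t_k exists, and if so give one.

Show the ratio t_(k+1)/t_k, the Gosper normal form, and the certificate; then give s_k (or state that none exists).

t_(k+1)/t_k = 3*(k + 5)/(k + 6).
So A=3*k + 15 and B=k + 6, with C=1.
f must satisfy (3*k + 15)·f(k+1) − (k + 5)·f(k) = 1.
Degrees (1,1,0) ⇒ d ≤ -1.
Bound -1 < 0, so the key equation has no polynomial solution.

none (Gosper's algorithm certifies no s_k)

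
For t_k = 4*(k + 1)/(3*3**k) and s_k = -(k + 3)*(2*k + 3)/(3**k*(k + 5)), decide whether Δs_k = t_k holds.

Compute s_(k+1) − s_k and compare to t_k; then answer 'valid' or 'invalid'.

Invalid: residual 2*(-4*k**2 - 30*k - 29)/(3*3**k*(k**2 + 11*k + 30)) ≠ 0.

s_(k+1) = -(k + 4)*(2*k + 5)/(3*3**k*(k + 6))
s_(k+1) − s_k = 2*(2*k**3 + 20*k**2 + 52*k + 31)/(3*3**k*(k**2 + 11*k + 30))
(s_(k+1) − s_k) − t_k = 2*(-4*k**2 - 30*k - 29)/(3*3**k*(k**2 + 11*k + 30))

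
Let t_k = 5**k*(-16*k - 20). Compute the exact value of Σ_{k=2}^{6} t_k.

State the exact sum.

Σ = -2187300

r(k) = 5*(4*k + 9)/(4*k + 5) after simplifying.
Factor: A=5; B=1; C=k + 5/4.
Need (5)·f(k+1) − (1)·f(k) = k + 5/4.
Degrees (0,0,1) ⇒ d ≤ 1.
Solving with deg f ≤ 1: f(k) = k/4.
So s_k = (B(k−1)f/C)·t_k = (k/(4*k + 5))·t_k = -4*5**k*k.
Verify: 5**k*(-16*k - 20) matches t_k.
Telescoping: Σ = s_(7) − s_(2) = -2187500 − (-200) = -2187300.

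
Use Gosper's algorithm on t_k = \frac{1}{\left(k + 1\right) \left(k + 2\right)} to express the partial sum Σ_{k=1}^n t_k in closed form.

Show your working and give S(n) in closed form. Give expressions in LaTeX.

S(n) = \frac{n}{2 \left(n + 2\right)}

Step 1: r(k) = (k + 1)/(k + 3).
Gosper form: A/B · C(k+1)/C(k) with A=k + 1, B=k + 3, C=1.
Key eq: (k + 1)·f(k+1) = (k + 2)·f(k) + (1).
Degrees (1,1,0) ⇒ d ≤ 1.
Solve for f: f(k) = k (degree 1 ≤ 1).
Then R = B(k−1)f/C = k*(k + 2), so s_k = R(k)·t_k = k/(k + 1).
Check: Δs_k = 1/(k**2 + 3*k + 2). ✓
Telescope: S(n) = s_(n+1) − s_(1) = (n + 1)/(n + 2) − (1/2) = n/(2*(n + 2)).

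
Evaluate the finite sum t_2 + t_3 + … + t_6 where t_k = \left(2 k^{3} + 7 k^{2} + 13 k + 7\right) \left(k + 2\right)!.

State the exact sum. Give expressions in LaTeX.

Σ = 33747648

Ratio r(k) = (2*k**4 + 19*k**3 + 72*k**2 + 128*k + 87)/(2*k**3 + 7*k**2 + 13*k + 7).
A = k + 3, B = 1, C = k**3 + 7*k**2/2 + 13*k/2 + 7/2.
Set up (k + 3)·f(k+1) − (1)·f(k) − (k**3 + 7*k**2/2 + 13*k/2 + 7/2) = 0.
d = 2 from the (1,0,3) case.
Solve for f: f(k) = (2*k**2 - k + 2)/2 (degree 2 ≤ 2).
Certificate R = B(k−1)f/C = (2*k**2 - k + 2)/(2*k**3 + 7*k**2 + 13*k + 7) gives s_k = (2*k**2 - k + 2)*factorial(k + 2).
Verify: (2*k**3 + 7*k**2 + 13*k + 7)*factorial(k + 2) matches t_k.
Evaluate s at k=7 and k=2: 33747840 and 192; difference 33747648.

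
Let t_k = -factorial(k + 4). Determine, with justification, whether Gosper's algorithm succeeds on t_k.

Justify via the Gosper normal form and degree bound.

No; the degree bound rules out any f.

r(k) = k + 5 after simplifying.
So A=k + 5 and B=1, with C=1.
f must satisfy (k + 5)·f(k+1) − (1)·f(k) = 1.
Bound: deg f ≤ -1.
deg f ≤ -1 is impossible — no certificate.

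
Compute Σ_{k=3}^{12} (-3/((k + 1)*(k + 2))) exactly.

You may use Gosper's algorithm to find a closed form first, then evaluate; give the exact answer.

t_(k+1)/t_k = (k + 1)/(k + 3).
Gosper form: A/B · C(k+1)/C(k) with A=k + 1, B=k + 3, C=1.
Need (k + 1)·f(k+1) − (k + 2)·f(k) = 1.
deg f ≤ 1 (via 1,1,0).
Match coefficients ⇒ f(k) = k.
So s_k = (B(k−1)f/C)·t_k = (k*(k + 2))·t_k = -3*k/(k + 1).
Check: Δs_k = -3/(k**2 + 3*k + 2). ✓
Sum = s_(13) − s_(3); s_(13) = -39/14, s_(3) = -9/4 ⇒ -15/28.

Σ = -15/28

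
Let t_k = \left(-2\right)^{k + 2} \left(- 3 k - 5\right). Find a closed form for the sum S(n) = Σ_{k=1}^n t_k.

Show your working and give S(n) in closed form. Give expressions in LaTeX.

S(n) = - 8 \left(-2\right)^{n} n - 16 \left(-2\right)^{n} + 16

Step 1: r(k) = 2*(-3*k - 8)/(3*k + 5).
Take A(k)=-2, B(k)=1, C(k)=k + 5/3.
Need (-2)·f(k+1) − (1)·f(k) = k + 5/3.
deg f ≤ 1 (via 0,0,1).
Solving with deg f ≤ 1: f(k) = -(k + 1)/3.
Get s_k = R·t_k = (-2)**(k + 2)*(k + 1) with R(k) = B(k−1)f(k)/C(k) = -(k + 1)/(3*k + 5).
s_(k+1) − s_k = (-2)**(k + 2)*(-3*k - 5) = t_k.
Telescope: S(n) = s_(n+1) − s_(1) = (-2)**(n + 3)*(n + 2) − (-16) = -8*(-2)**n*n - 16*(-2)**n + 16.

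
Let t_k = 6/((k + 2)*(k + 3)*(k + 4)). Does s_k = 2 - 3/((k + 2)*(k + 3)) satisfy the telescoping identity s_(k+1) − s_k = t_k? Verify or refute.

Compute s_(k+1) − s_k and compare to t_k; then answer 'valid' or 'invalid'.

s_(k+1) = 2 - 3/((k + 3)*(k + 4))
s_(k+1) − s_k = 6/(k**3 + 9*k**2 + 26*k + 24)
(s_(k+1) − s_k) − t_k = 0

valid; difference matches t_k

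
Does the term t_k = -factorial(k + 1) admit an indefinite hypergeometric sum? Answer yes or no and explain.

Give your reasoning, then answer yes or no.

No — negative degree bound, so no certificate f.

r(k) = k + 2 after simplifying.
A = k + 2, B = 1, C = 1.
f must satisfy (k + 2)·f(k+1) − (1)·f(k) = 1.
Degrees (1,0,0) ⇒ d ≤ -1.
Bound -1 < 0, so the key equation has no polynomial solution.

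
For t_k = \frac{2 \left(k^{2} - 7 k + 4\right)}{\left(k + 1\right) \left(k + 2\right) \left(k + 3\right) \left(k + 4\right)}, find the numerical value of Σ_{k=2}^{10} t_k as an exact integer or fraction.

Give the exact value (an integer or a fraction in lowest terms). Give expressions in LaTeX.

Σ = -53/910

Ratio r(k) = -(k + 1)*(7*k - (k + 1)**2 + 3)/((k + 5)*(k**2 - 7*k + 4)).
Take A(k)=k + 1, B(k)=k + 5, C(k)=k**2 - 7*k + 4.
Solve (k + 1)·f(k+1) − (k + 4)·f(k) = k**2 - 7*k + 4.
Degrees (1,1,2) ⇒ d ≤ 3.
Match coefficients ⇒ f(k) = k*(k**2 + 23)/6.
Certificate R = B(k−1)f/C = k*(k + 4)*(k**2 + 23)/(6*(k**2 - 7*k + 4)) gives s_k = k*(k**2 + 23)/(3*(k + 1)*(k + 2)*(k + 3)).
Δs = 2*(k**2 - 7*k + 4)/(k**4 + 10*k**3 + 35*k**2 + 50*k + 24), as required.
Σ_(k=2)^(10) t_k = s_(11) − s_(2) = 22/91 − (3/10) = -53/910.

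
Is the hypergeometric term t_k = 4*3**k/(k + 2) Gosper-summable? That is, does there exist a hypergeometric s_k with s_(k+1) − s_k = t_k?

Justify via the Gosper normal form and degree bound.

No — t_k has no hypergeometric antidifference.

Compute t_(k+1)/t_k: get 3*(k + 2)/(k + 3).
A = 3*k + 6, B = k + 3, C = 1.
Key eq: (3*k + 6)·f(k+1) = (k + 2)·f(k) + (1).
deg f ≤ -1 (via 1,1,0).
Bound -1 < 0, so the key equation has no polynomial solution.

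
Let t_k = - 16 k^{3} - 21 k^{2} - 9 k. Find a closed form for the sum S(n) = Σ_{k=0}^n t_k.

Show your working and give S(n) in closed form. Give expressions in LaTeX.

S(n) = n \left(- 4 n^{3} - 15 n^{2} - 19 n - 8\right)

r(k) = (16*k**3 + 69*k**2 + 99*k + 46)/(k*(16*k**2 + 21*k + 9)) after simplifying.
Take A(k)=1, B(k)=1, C(k)=k**3 + 21*k**2/16 + 9*k/16.
f must satisfy (1)·f(k+1) − (1)·f(k) = k**3 + 21*k**2/16 + 9*k/16.
From deg A=0, deg B=0, deg C=3: d=4.
Match coefficients ⇒ f(k) = k*(k - 1)*(4*k**2 + 3*k + 1)/16.
So s_k = (B(k−1)f/C)·t_k = ((k - 1)*(4*k**2 + 3*k + 1)/(16*k**2 + 21*k + 9))·t_k = k*(-4*k**3 + k**2 + 2*k + 1).
Check: Δs_k = k*(-16*k**2 - 21*k - 9). ✓
Σ_(k=0)^n t_k = s_(n+1) − s_(0) = (n*(-4*n**3 - 15*n**2 - 19*n - 8)) − (0), i.e. n*(-4*n**3 - 15*n**2 - 19*n - 8).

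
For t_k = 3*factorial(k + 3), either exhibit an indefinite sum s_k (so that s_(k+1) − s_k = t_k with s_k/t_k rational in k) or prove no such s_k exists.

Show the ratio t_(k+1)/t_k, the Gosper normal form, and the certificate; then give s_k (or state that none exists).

Step 1: r(k) = k + 4.
Take A(k)=k + 4, B(k)=1, C(k)=1.
Need (k + 4)·f(k+1) − (1)·f(k) = 1.
d = -1 from the (1,0,0) case.
Negative degree bound (-1): no f exists, t_k not Gosper-summable.

none (Gosper's algorithm certifies no s_k)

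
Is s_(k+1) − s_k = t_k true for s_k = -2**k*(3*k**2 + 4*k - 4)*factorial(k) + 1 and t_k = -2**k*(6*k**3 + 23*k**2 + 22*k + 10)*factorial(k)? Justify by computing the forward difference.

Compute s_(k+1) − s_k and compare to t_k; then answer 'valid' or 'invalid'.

valid; difference matches t_k

s_(k+1) = -2**(k + 1)*(4*k + 3*(k + 1)**2)*factorial(k + 1) + 1
s_(k+1) − s_k = -2**k*(6*k**3 + 23*k**2 + 22*k + 10)*factorial(k)
(s_(k+1) − s_k) − t_k = 0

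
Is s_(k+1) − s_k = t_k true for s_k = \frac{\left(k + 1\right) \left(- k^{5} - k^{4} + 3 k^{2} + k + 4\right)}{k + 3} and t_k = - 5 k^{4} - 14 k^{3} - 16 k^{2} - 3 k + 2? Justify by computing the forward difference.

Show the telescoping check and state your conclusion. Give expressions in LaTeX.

Invalid: residual \frac{4 \left(2 k^{5} + 14 k^{4} + 29 k^{3} + 27 k^{2} + 4 k - 1\right)}{k^{2} + 7 k + 12} ≠ 0.

s_(k+1) = (k + 2)*(k - (k + 1)**5 - (k + 1)**4 + 3*(k + 1)**2 + 5)/(k + 4)
s_(k+1) − s_k = (-5*k**6 - 41*k**5 - 118*k**4 - 167*k**3 - 103*k**2 - 6*k + 20)/(k**2 + 7*k + 12)
(s_(k+1) − s_k) − t_k = 4*(2*k**5 + 14*k**4 + 29*k**3 + 27*k**2 + 4*k - 1)/(k**2 + 7*k + 12)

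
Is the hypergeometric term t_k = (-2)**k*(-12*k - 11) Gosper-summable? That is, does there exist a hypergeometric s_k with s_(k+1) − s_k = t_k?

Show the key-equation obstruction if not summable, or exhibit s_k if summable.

Yes. s_k = (-2)**k*(4*k + 1).

Ratio r(k) = 2*(-12*k - 23)/(12*k + 11).
A = -2, B = 1, C = k + 11/12.
Set up (-2)·f(k+1) − (1)·f(k) − (k + 11/12) = 0.
d = 1 from the (0,0,1) case.
Solving with deg f ≤ 1: f(k) = -(4*k + 1)/12.
R(k) = B(k−1)·f(k)/C(k) = -(4*k + 1)/(12*k + 11); s_k = R·t_k = (-2)**k*(4*k + 1).
Check: Δs_k = (-2)**k*(-12*k - 11). ✓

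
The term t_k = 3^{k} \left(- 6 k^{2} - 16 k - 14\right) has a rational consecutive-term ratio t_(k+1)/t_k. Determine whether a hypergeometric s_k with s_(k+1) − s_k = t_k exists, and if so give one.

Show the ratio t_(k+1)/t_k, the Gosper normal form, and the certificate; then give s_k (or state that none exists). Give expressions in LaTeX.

s_k = 3^{k} \left(- 3 k^{2} + k - 4\right)

Compute t_(k+1)/t_k: get 3*(3*k**2 + 14*k + 18)/(3*k**2 + 8*k + 7).
Gosper form: A/B · C(k+1)/C(k) with A=3, B=1, C=k**2 + 8*k/3 + 7/3.
Key eq: (3)·f(k+1) = (1)·f(k) + (k**2 + 8*k/3 + 7/3).
Degrees (0,0,2) ⇒ d ≤ 2.
Coefficient equations give f(k) = (3*k**2 - k + 4)/6.
So s_k = (B(k−1)f/C)·t_k = ((3*k**2 - k + 4)/(2*(3*k**2 + 8*k + 7)))·t_k = 3**k*(-3*k**2 + k - 4).
Check: Δs_k = 3**k*(-6*k**2 - 16*k - 14). ✓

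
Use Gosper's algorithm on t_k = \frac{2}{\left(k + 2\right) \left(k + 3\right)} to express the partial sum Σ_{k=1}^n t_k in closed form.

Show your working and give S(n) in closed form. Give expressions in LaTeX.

Ratio r(k) = (k + 2)/(k + 4).
Normal form (A,B,C) = (k + 2, k + 4, 1).
f must satisfy (k + 2)·f(k+1) − (k + 3)·f(k) = 1.
From deg A=1, deg B=1, deg C=0: d=1.
Solve for f: f(k) = k/2 (degree 1 ≤ 1).
So s_k = (B(k−1)f/C)·t_k = (k*(k + 3)/2)·t_k = k/(k + 2).
s_(k+1) − s_k = 2/(k**2 + 5*k + 6) = t_k.
s_(n+1) = (n + 1)/(n + 3) and s_(1) = 1/3, so S(n) = 2*n/(3*(n + 3)).

S(n) = \frac{2 n}{3 \left(n + 3\right)}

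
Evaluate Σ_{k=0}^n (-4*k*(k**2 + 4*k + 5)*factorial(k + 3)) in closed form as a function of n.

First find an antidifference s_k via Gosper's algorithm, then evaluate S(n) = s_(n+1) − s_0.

Step 1: r(k) = (k + 1)*(k + 4)*(4*k + (k + 1)**2 + 9)/(k*(k**2 + 4*k + 5)).
Normal form (A,B,C) = (k + 4, 1, k**3 + 4*k**2 + 5*k).
Set up (k + 4)·f(k+1) − (1)·f(k) − (k**3 + 4*k**2 + 5*k) = 0.
Degrees (1,0,3) ⇒ d ≤ 2.
A polynomial solution: f(k) = k*(k - 1).
R(k) = B(k−1)·f(k)/C(k) = (k - 1)/(k**2 + 4*k + 5); s_k = R·t_k = -4*k*(k - 1)*factorial(k + 3).
Δs = -4*k*(k**2 + 4*k + 5)*factorial(k + 3), as required.
Σ_(k=0)^n t_k = s_(n+1) − s_(0) = (-4*n*(n + 1)*factorial(n + 4)) − (0), i.e. -4*n*(n + 1)*factorial(n + 4).

S(n) = -4*n*(n + 1)*factorial(n + 4)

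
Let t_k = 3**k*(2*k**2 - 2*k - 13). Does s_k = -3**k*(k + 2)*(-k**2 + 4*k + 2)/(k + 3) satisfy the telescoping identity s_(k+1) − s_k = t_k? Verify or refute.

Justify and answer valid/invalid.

s_(k+1) = 3**(k + 1)*(k**3 + k**2 - 11*k - 15)/(k + 4)
s_(k+1) − s_k = 3**k*(2*k**4 + 10*k**3 - 6*k**2 - 100*k - 119)/(k**2 + 7*k + 12)
(s_(k+1) − s_k) − t_k = 3**k*(-2*k**3 - 3*k**2 + 15*k + 37)/(k**2 + 7*k + 12)

Invalid: residual 3**k*(-2*k**3 - 3*k**2 + 15*k + 37)/(k**2 + 7*k + 12) ≠ 0.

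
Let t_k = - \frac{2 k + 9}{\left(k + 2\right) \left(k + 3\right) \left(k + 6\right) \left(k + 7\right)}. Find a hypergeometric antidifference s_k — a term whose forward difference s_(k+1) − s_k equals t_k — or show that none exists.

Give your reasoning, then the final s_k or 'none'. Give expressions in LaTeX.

Compute t_(k+1)/t_k: get (k + 2)*(k + 6)*(2*k + 11)/((k + 4)*(k + 8)*(2*k + 9)).
Take A(k)=k + 2, B(k)=k + 8, C(k)=k**3 + 27*k**2/2 + 121*k/2 + 90.
Need (k + 2)·f(k+1) − (k + 7)·f(k) = k**3 + 27*k**2/2 + 121*k/2 + 90.
Degrees (1,1,3) ⇒ d ≤ 5.
A polynomial solution: f(k) = k*(k + 3)*(k + 4)*(k + 5)*(k + 8)/24.
Then R = B(k−1)f/C = k*(k + 3)*(k + 7)*(k + 8)/(12*(2*k + 9)), so s_k = R(k)·t_k = k*(-k - 8)/(12*(k**2 + 8*k + 12)).
Δs = (-2*k - 9)/(k**4 + 18*k**3 + 113*k**2 + 288*k + 252), as required.

s_k = \frac{k \left(- k - 8\right)}{12 \left(k^{2} + 8 k + 12\right)}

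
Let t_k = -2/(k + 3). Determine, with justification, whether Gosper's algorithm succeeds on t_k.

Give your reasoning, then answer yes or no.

Compute t_(k+1)/t_k: get (k + 3)/(k + 4).
Normal form (A,B,C) = (k + 3, k + 4, 1).
Need (k + 3)·f(k+1) − (k + 3)·f(k) = 1.
Bound: deg f ≤ 0.
Put f(k) = c0: A·f(k+1) − B(k−1)·f(k) − C = -1; need -1 = 0 — inconsistent ⇒ no f, not summable.

No — t_k has no hypergeometric antidifference.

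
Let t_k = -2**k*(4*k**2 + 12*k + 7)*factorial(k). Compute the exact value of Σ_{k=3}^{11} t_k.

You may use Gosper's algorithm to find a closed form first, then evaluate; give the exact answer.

Σ = -52973744946768

Ratio r(k) = 2*(4*k**3 + 24*k**2 + 43*k + 23)/(4*k**2 + 12*k + 7).
Gosper form: A/B · C(k+1)/C(k) with A=2*k + 2, B=1, C=k**2 + 3*k + 7/4.
Set up (2*k + 2)·f(k+1) − (1)·f(k) − (k**2 + 3*k + 7/4) = 0.
From deg A=1, deg B=0, deg C=2: d=1.
Solve for f: f(k) = (2*k + 3)/4 (degree 1 ≤ 1).
R(k) = B(k−1)·f(k)/C(k) = (2*k + 3)/(4*k**2 + 12*k + 7); s_k = R·t_k = -2**k*(2*k + 3)*factorial(k).
Δs = -2**k*(4*k**2 + 12*k + 7)*factorial(k), as required.
Σ_(k=3)^(11) t_k = s_(12) − s_(3) = -52973744947200 − (-432) = -52973744946768.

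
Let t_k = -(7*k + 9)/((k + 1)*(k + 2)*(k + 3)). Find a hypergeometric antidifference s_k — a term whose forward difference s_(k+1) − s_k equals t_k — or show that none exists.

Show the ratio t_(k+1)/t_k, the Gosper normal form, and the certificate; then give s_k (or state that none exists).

s_k = k*(-4*k - 5)/((k + 1)*(k + 2))

r(k) = (k + 1)*(7*k + 16)/((k + 4)*(7*k + 9)) after simplifying.
Gosper form: A/B · C(k+1)/C(k) with A=k + 1, B=k + 4, C=k + 9/7.
Solve (k + 1)·f(k+1) − (k + 3)·f(k) = k + 9/7.
Bound: deg f ≤ 2.
Solve for f: f(k) = k*(4*k + 5)/7 (degree 2 ≤ 2).
Get s_k = R·t_k = k*(-4*k - 5)/((k + 1)*(k + 2)) with R(k) = B(k−1)f(k)/C(k) = k*(k + 3)*(4*k + 5)/(7*k + 9).
s_(k+1) − s_k = (-7*k - 9)/(k**3 + 6*k**2 + 11*k + 6) = t_k.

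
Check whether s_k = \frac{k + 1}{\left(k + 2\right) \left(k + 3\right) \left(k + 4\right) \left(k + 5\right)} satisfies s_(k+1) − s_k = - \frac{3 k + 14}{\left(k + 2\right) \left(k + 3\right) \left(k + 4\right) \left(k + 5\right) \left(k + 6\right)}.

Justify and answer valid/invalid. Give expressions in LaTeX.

Invalid: residual \frac{12}{k^{5} + 20 k^{4} + 155 k^{3} + 580 k^{2} + 1044 k + 720} ≠ 0.

s_(k+1) = (k + 2)/((k + 3)*(k + 4)*(k + 5)*(k + 6))
s_(k+1) − s_k = (-(k + 1)*(k + 6) + (k + 2)**2)/((k + 2)*(k + 3)*(k + 4)*(k + 5)*(k + 6))
(s_(k+1) − s_k) − t_k = 12/(k**5 + 20*k**4 + 155*k**3 + 580*k**2 + 1044*k + 720)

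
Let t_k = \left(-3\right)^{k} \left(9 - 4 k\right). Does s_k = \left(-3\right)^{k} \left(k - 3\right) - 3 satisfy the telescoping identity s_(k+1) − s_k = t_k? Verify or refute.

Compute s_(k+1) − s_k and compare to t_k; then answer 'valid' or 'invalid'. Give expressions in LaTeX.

s_(k+1) = -3*(-3)**k*(k - 2) - 3
s_(k+1) − s_k = (-3)**k*(9 - 4*k)
(s_(k+1) − s_k) − t_k = 0

Valid: the claim telescopes to t_k.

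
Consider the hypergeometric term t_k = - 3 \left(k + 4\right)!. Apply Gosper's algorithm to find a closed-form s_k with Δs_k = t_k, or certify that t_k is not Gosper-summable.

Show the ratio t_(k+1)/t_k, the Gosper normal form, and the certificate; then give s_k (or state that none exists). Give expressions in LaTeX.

not Gosper-summable; s_k does not exist

The ratio is k + 5.
Factor: A=k + 5; B=1; C=1.
Key eq: (k + 5)·f(k+1) = (1)·f(k) + (1).
Bound: deg f ≤ -1.
Negative degree bound (-1): no f exists, t_k not Gosper-summable.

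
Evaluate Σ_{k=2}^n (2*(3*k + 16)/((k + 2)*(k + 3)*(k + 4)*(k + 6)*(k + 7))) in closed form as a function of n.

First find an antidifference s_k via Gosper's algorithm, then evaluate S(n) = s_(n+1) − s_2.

Compute t_(k+1)/t_k: get (k + 2)*(k + 6)*(3*k + 19)/((k + 5)*(k + 8)*(3*k + 16)).
Gosper form: A/B · C(k+1)/C(k) with A=k + 2, B=k + 8, C=k**2 + 31*k/3 + 80/3.
Need (k + 2)·f(k+1) − (k + 7)·f(k) = k**2 + 31*k/3 + 80/3.
deg f ≤ 5 (via 1,1,2).
Coefficient equations give f(k) = k*(k + 4)*(k + 5)*(k**2 + 11*k + 36)/108.
Then R = B(k−1)f/C = k*(k + 4)*(k + 7)*(k**2 + 11*k + 36)/(36*(3*k + 16)), so s_k = R(k)·t_k = k*(k**2 + 11*k + 36)/(18*(k**3 + 11*k**2 + 36*k + 36)).
s_(k+1) − s_k = 2*(3*k + 16)/(k**5 + 22*k**4 + 185*k**3 + 740*k**2 + 1404*k + 1008) = t_k.
Evaluate: s_(n+1) = (n**3 + 14*n**2 + 61*n + 48)/(18*(n**3 + 14*n**2 + 61*n + 84)); subtract s_(2) = 31/720 ⇒ S(n) = (n**3 + 14*n**2 + 61*n - 76)/(80*(n**3 + 14*n**2 + 61*n + 84)).

S(n) = (n**3 + 14*n**2 + 61*n - 76)/(80*(n**3 + 14*n**2 + 61*n + 84))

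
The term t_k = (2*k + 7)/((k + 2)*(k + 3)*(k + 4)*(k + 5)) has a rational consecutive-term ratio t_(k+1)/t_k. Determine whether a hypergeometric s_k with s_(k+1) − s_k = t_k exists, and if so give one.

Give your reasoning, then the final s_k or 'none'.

Compute t_(k+1)/t_k: get (k + 2)*(2*k + 9)/((k + 6)*(2*k + 7)).
Normal form (A,B,C) = (k + 2, k + 6, k + 7/2).
Set up (k + 2)·f(k+1) − (k + 5)·f(k) − (k + 7/2) = 0.
Bound: deg f ≤ 3.
Solve for f: f(k) = k*(k + 3)*(k + 6)/16 (degree 3 ≤ 3).
R(k) = B(k−1)·f(k)/C(k) = k*(k + 3)*(k + 5)*(k + 6)/(8*(2*k + 7)); s_k = R·t_k = k*(k + 6)/(8*(k**2 + 6*k + 8)).
Check: Δs_k = (2*k + 7)/(k**4 + 14*k**3 + 71*k**2 + 154*k + 120). ✓

s_k = k*(k + 6)/(8*(k**2 + 6*k + 8))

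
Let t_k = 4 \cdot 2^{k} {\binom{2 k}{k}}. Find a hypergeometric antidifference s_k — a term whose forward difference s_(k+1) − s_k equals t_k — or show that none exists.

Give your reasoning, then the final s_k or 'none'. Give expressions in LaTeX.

t_(k+1)/t_k = 4*(2*k + 1)/(k + 1).
Normal form (A,B,C) = (8*k + 4, k + 1, 1).
Need (8*k + 4)·f(k+1) − (k)·f(k) = 1.
From deg A=1, deg B=1, deg C=0: d=-1.
Negative degree bound (-1): no f exists, t_k not Gosper-summable.

no hypergeometric antidifference exists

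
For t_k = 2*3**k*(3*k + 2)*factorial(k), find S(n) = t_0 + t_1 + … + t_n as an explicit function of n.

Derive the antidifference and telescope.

S(n) = 6*3**n*factorial(n + 1) - 2

Compute t_(k+1)/t_k: get 3*(k + 1)*(3*k + 5)/(3*k + 2).
Gosper form: A/B · C(k+1)/C(k) with A=3*k + 3, B=1, C=k + 2/3.
f must satisfy (3*k + 3)·f(k+1) − (1)·f(k) = k + 2/3.
deg f ≤ 0 (via 1,0,1).
Match coefficients ⇒ f(k) = 1/3.
Certificate R = B(k−1)f/C = 1/(3*k + 2) gives s_k = 2*3**k*factorial(k).
s_(k+1) − s_k = 2*3**k*(3*k + 2)*factorial(k) = t_k.
s_(n+1) = 6*3**n*factorial(n + 1) and s_(0) = 2, so S(n) = 6*3**n*factorial(n + 1) - 2.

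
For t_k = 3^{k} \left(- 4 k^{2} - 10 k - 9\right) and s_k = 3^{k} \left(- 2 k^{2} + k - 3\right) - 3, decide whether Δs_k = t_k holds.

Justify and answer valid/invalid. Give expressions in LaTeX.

valid; difference matches t_k

s_(k+1) = 3*3**k*(k - 2*(k + 1)**2 - 2) - 3
s_(k+1) − s_k = 3**k*(-4*k**2 - 10*k - 9)
(s_(k+1) − s_k) − t_k = 0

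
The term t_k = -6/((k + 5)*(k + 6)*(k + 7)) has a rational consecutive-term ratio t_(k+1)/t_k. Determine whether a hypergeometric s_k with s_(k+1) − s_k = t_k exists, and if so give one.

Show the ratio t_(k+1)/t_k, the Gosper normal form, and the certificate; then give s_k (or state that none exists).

r(k) = (k + 5)/(k + 8) after simplifying.
A = k + 5, B = k + 8, C = 1.
Key eq: (k + 5)·f(k+1) = (k + 7)·f(k) + (1).
From deg A=1, deg B=1, deg C=0: d=2.
Solving with deg f ≤ 2: f(k) = k*(k + 11)/60.
So s_k = (B(k−1)f/C)·t_k = (k*(k + 7)*(k + 11)/60)·t_k = k*(-k - 11)/(10*(k + 5)*(k + 6)).
Δs = -6/(k**3 + 18*k**2 + 107*k + 210), as required.

s_k = k*(-k - 11)/(10*(k + 5)*(k + 6))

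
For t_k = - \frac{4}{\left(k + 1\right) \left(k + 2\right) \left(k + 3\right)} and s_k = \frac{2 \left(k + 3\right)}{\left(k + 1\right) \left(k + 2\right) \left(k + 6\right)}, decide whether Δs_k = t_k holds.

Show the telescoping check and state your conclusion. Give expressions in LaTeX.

Invalid: residual \frac{18 \left(k + 5\right)}{k^{5} + 19 k^{4} + 131 k^{3} + 401 k^{2} + 540 k + 252} ≠ 0.

s_(k+1) = 2*(k + 4)/((k + 2)*(k + 3)*(k + 7))
s_(k+1) − s_k = 2*(-2*k**2 - 17*k - 39)/(k**5 + 19*k**4 + 131*k**3 + 401*k**2 + 540*k + 252)
(s_(k+1) − s_k) − t_k = 18*(k + 5)/(k**5 + 19*k**4 + 131*k**3 + 401*k**2 + 540*k + 252)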